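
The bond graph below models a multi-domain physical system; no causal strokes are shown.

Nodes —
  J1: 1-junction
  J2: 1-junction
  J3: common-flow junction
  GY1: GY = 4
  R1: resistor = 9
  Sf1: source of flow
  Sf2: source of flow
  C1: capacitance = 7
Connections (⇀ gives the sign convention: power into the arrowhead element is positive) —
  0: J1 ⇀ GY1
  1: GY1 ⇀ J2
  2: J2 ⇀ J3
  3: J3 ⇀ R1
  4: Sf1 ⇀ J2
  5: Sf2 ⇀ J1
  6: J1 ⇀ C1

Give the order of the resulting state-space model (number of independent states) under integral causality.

bond 4 stroke→Sf1  (source Sf1 imposes f)
bond 5 stroke→Sf2  (Sf2 (Sf) sets flow on bond)
bond 0 stroke→J1  (common-f at J1 fixed by 5)
bond 6 stroke→J1  (1-jn J1 has f-setter on 5)
bond 1 stroke→J2  (1-jn J2 has f-setter on 4)
bond 2 stroke→J2  (1-jn J2 has f-setter on 4)
bond 3 stroke→J3  (1-jn J3 has f-setter on 2)

1  (C1 all integral)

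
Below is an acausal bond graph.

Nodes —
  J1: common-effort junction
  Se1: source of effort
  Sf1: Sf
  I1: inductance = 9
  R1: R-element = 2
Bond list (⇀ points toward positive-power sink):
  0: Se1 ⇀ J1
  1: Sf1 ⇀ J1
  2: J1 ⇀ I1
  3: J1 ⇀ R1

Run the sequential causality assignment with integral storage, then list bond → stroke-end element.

#0 →J1
#1 →Sf1
#2 →I1
#3 →R1

b0 stroke→J1  (Se1 (Se) sets effort on bond)
b1 stroke→Sf1  (Sf1: flow source, stroke at near end)
b2 stroke→I1  (J1 effort already set via bond 0)
b3 stroke→R1  (J1 effort already set via bond 0)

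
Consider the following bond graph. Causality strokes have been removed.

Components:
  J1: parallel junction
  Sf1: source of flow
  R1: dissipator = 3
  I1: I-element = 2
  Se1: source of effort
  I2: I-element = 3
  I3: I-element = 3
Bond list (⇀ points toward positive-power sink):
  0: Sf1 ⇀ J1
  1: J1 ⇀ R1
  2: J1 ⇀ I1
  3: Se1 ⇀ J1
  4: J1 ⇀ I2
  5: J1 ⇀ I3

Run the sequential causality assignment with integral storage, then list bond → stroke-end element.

#0 →Sf1
#1 →R1
#2 →I1
#3 →J1
#4 →I2
#5 →I3

β0 stroke at Sf1  (Sf1 fixes flow; stroke at Sf1)
β3 stroke at J1  (Se1 (Se) sets effort on bond)
β1 stroke at R1  (common-e at J1 fixed by 3)
β2 stroke at I1  (J1: bond 3 brought effort, rest push out)
β4 stroke at I2  (J1 effort already set via bond 3)
β5 stroke at I3  (0-jn J1 has e-setter on 3)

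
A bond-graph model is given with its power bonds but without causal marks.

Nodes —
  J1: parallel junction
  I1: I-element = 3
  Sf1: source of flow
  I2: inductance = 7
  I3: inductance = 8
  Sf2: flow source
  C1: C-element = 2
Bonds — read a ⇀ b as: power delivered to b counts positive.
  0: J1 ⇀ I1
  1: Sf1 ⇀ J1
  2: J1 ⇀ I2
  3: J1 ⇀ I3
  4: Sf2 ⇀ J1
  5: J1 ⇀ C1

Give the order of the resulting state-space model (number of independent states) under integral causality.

bond 1 stroke→Sf1  (Sf1 fixes flow; stroke at Sf1)
bond 4 stroke→Sf2  (Sf2 (Sf) sets flow on bond)
bond 0 stroke→I1  (I1 integral (f out))
bond 2 stroke→I2  (prefer integral on I2)
bond 3 stroke→I3  (prefer integral on I3)
bond 5 stroke→J1  (closing 0-jn rule on J1)

4  (C1, I1, I2, I3 all integral)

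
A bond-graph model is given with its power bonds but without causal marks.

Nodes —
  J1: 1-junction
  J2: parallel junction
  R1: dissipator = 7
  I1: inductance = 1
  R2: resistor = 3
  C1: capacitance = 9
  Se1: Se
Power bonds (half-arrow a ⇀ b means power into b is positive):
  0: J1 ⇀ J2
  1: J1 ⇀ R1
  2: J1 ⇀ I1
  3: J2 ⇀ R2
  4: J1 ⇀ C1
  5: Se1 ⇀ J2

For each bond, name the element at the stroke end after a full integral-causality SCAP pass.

b0 |J1
b1 |J1
b2 |I1
b3 |R2
b4 |J1
b5 |J2

b5 |J2  (Se1 (Se) sets effort on bond)
b0 |J1  (0-jn J2 has e-setter on 5)
b3 |R2  (0-jn J2 has e-setter on 5)
b2 |I1  (I1 integral (f out))
b1 |J1  (1-jn J1 has f-setter on 2)
b4 |J1  (J1: bond 2 brought flow, rest push out)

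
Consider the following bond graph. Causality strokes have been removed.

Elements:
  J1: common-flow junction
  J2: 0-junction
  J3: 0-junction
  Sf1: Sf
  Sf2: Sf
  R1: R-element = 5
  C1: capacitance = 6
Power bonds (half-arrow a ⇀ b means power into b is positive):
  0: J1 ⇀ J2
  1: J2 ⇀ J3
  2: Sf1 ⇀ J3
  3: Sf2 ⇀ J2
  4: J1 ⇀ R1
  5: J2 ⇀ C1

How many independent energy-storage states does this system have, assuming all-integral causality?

1  (C1 all integral)

b2 |Sf1  (Sf1: flow source, stroke at near end)
b3 |Sf2  (Sf2 (Sf) sets flow on bond)
b1 |J3  (J3 needs exactly one e-in)
b5 |J2  (C1 integral (e out))
b0 |J1  (J2: bond 5 brought effort, rest push out)
b4 |R1  (closing 1-jn rule on J1)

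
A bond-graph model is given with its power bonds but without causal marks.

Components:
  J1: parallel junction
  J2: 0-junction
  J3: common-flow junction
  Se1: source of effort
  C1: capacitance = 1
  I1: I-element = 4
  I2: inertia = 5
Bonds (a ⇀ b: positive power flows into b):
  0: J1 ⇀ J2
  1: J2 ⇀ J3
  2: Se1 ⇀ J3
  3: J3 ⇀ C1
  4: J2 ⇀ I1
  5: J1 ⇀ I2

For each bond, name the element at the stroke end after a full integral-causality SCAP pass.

β2 →J3  (Se1 (Se) sets effort on bond)
β3 →J3  (prefer integral on C1)
β1 →J2  (closing 1-jn rule on J3)
β0 →J1  (0-jn J2 has e-setter on 1)
β4 →I1  (J2: bond 1 brought effort, rest push out)
β5 →I2  (J1 effort already set via bond 0)

#0 stroke at J1
#1 stroke at J2
#2 stroke at J3
#3 stroke at J3
#4 stroke at I1
#5 stroke at I2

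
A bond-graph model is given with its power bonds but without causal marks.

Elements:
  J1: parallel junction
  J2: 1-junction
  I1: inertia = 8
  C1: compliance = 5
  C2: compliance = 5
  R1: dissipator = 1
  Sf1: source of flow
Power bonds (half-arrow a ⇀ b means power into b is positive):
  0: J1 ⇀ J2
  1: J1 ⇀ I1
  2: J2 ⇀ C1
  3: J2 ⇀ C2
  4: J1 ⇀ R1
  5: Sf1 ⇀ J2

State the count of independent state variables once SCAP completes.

3  (C1, C2, I1 all integral)

bond 5 stroke→Sf1  (Sf1 fixes flow; stroke at Sf1)
bond 0 stroke→J2  (1-jn J2 has f-setter on 5)
bond 2 stroke→J2  (1-jn J2 has f-setter on 5)
bond 3 stroke→J2  (J2 flow already set via bond 5)
bond 1 stroke→I1  (I1 integral (f out))
bond 4 stroke→J1  (J1: last free bond brings effort in)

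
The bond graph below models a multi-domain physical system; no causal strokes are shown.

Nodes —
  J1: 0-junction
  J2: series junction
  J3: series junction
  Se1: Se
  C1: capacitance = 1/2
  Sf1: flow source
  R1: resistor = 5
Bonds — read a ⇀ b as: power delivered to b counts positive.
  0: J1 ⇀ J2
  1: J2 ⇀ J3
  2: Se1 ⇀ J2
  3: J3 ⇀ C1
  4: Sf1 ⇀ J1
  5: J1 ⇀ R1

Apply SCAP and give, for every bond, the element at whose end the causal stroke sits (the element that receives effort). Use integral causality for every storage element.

bond 0 stroke→J1
bond 1 stroke→J2
bond 2 stroke→J2
bond 3 stroke→J3
bond 4 stroke→Sf1
bond 5 stroke→R1

β2 stroke→J2  (source Se1 imposes e)
β4 stroke→Sf1  (Sf1: flow source, stroke at near end)
β3 stroke→J3  (C1 outputs effort q/C1)
β1 stroke→J2  (closing 1-jn rule on J3)
β0 stroke→J1  (closing 1-jn rule on J2)
β5 stroke→R1  (J1: bond 0 brought effort, rest push out)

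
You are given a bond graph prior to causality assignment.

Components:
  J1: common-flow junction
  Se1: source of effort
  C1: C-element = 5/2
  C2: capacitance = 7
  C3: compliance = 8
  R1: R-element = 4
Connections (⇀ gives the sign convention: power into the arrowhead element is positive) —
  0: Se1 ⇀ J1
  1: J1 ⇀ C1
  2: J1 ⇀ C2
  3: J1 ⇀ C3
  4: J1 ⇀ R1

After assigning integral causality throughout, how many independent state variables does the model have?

#0 stroke→J1  (Se1: effort source, stroke at far end)
#1 stroke→J1  (C1: C, integral causality)
#2 stroke→J1  (C2: C, integral causality)
#3 stroke→J1  (C3 outputs effort q/C3)
#4 stroke→R1  (only one flow-in slot at J1)

3  (C1, C2, C3 all integral)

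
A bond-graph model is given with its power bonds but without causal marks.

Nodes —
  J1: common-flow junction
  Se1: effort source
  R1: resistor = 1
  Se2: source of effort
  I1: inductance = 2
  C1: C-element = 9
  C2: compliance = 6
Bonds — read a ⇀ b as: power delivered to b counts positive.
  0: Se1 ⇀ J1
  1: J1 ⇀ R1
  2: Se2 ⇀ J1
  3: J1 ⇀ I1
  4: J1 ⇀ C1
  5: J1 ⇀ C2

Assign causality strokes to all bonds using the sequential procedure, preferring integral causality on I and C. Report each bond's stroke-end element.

bond 0 stroke→J1
bond 1 stroke→J1
bond 2 stroke→J1
bond 3 stroke→I1
bond 4 stroke→J1
bond 5 stroke→J1

bond 0 →J1  (Se1 (Se) sets effort on bond)
bond 2 →J1  (Se2 (Se) sets effort on bond)
bond 3 →I1  (prefer integral on I1)
bond 1 →J1  (1-jn J1 has f-setter on 3)
bond 4 →J1  (J1 flow already set via bond 3)
bond 5 →J1  (J1 flow already set via bond 3)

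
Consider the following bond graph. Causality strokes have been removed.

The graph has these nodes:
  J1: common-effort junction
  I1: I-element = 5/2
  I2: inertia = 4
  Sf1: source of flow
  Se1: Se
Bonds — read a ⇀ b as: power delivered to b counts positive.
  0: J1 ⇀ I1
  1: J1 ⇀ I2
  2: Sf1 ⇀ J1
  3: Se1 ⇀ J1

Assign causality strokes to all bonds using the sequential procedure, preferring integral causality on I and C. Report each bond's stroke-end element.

#2 →Sf1  (Sf1 (Sf) sets flow on bond)
#3 →J1  (Se1 (Se) sets effort on bond)
#0 →I1  (J1: bond 3 brought effort, rest push out)
#1 →I2  (0-jn J1 has e-setter on 3)

bond 0 →I1
bond 1 →I2
bond 2 →Sf1
bond 3 →J1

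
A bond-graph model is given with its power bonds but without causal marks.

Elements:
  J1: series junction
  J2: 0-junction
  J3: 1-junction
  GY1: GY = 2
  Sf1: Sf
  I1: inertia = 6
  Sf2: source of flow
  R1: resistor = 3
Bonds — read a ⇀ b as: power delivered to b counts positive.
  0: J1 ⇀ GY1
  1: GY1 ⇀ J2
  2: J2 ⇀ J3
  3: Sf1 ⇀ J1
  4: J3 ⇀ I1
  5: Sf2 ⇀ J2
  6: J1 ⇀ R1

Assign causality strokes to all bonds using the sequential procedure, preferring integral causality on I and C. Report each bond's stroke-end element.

bond 3 |Sf1  (Sf1 (Sf) sets flow on bond)
bond 5 |Sf2  (source Sf2 imposes f)
bond 0 |J1  (J1: bond 3 brought flow, rest push out)
bond 6 |J1  (1-jn J1 has f-setter on 3)
bond 1 |J2  (GY1: gyrator matches bond 0)
bond 2 |J3  (J2: bond 1 brought effort, rest push out)
bond 4 |I1  (J3 needs exactly one f-in)

β0 stroke at J1
β1 stroke at J2
β2 stroke at J3
β3 stroke at Sf1
β4 stroke at I1
β5 stroke at Sf2
β6 stroke at J1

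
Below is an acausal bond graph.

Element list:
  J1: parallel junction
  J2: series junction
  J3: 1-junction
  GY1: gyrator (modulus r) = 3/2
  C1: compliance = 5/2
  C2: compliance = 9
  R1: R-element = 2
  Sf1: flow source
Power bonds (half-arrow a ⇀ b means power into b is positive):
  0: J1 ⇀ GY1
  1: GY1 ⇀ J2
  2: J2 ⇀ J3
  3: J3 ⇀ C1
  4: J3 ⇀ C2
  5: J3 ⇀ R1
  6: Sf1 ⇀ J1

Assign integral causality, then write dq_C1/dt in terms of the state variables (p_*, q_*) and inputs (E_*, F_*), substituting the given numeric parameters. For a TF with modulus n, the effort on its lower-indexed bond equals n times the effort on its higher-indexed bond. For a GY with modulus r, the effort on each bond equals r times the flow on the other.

β6 |Sf1  (Sf1 (Sf) sets flow on bond)
β0 |J1  (closing 0-jn rule on J1)
β1 |J2  (through GY1, causality inverts; strokes same side of GY1)
β2 |J3  (J2 needs exactly one f-in)
β3 |J3  (C1: C, integral causality)
β4 |J3  (C2 integral (e out))
β5 |R1  (closing 1-jn rule on J3)

dq_C1/dt = 3*F_Sf1/4 - q_C1/5 - q_C2/18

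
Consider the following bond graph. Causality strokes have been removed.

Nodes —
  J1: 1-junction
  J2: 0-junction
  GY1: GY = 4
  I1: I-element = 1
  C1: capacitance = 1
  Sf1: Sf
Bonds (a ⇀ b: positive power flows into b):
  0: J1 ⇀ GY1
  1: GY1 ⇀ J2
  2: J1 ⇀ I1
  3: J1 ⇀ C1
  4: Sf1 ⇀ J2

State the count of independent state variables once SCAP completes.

b4 stroke→Sf1  (source Sf1 imposes f)
b1 stroke→J2  (only one effort-in slot at J2)
b0 stroke→J1  (GY GY1: same side as bond 1)
b2 stroke→I1  (I1 integral (f out))
b3 stroke→J1  (common-f at J1 fixed by 2)

2  (C1, I1 all integral)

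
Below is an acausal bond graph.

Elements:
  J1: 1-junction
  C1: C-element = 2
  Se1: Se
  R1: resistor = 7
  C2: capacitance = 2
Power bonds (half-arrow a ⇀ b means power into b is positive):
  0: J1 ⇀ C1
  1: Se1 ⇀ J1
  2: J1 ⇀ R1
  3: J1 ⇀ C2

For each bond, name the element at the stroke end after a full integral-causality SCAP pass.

#1 |J1  (Se1 (Se) sets effort on bond)
#0 |J1  (C1 outputs effort q/C1)
#3 |J1  (C2: C, integral causality)
#2 |R1  (J1: last free bond brings flow in)

bond 0 stroke at J1
bond 1 stroke at J1
bond 2 stroke at R1
bond 3 stroke at J1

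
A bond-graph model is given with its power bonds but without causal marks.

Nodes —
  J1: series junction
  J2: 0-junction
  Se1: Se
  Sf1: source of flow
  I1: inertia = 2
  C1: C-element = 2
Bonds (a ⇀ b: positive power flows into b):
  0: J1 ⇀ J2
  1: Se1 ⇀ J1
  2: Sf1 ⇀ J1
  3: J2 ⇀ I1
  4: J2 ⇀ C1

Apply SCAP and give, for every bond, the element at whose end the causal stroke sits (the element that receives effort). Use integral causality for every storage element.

#0 stroke at J1
#1 stroke at J1
#2 stroke at Sf1
#3 stroke at I1
#4 stroke at J2

#1 stroke→J1  (source Se1 imposes e)
#2 stroke→Sf1  (Sf1 fixes flow; stroke at Sf1)
#0 stroke→J1  (1-jn J1 has f-setter on 2)
#3 stroke→I1  (I1: I, integral causality)
#4 stroke→J2  (J2: last free bond brings effort in)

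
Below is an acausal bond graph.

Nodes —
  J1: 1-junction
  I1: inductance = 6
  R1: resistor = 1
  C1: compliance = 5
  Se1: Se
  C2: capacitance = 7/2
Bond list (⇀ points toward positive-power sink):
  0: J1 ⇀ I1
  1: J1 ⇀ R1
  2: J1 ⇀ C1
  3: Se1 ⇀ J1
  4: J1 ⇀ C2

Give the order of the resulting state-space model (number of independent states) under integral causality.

3  (C1, C2, I1 all integral)

b3 |J1  (source Se1 imposes e)
b0 |I1  (I1 outputs flow p/I1)
b1 |J1  (J1 flow already set via bond 0)
b2 |J1  (1-jn J1 has f-setter on 0)
b4 |J1  (1-jn J1 has f-setter on 0)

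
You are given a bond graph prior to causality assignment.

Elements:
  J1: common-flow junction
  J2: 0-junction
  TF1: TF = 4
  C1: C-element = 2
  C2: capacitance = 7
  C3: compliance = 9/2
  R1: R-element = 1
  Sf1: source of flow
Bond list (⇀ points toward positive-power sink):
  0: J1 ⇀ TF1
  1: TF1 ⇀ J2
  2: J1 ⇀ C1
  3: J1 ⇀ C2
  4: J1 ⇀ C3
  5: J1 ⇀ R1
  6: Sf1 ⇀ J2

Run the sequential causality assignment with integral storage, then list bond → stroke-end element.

b6 |Sf1  (Sf1 (Sf) sets flow on bond)
b1 |J2  (J2: last free bond brings effort in)
b0 |TF1  (through TF1, causality passes straight; one stroke at TF1)
b2 |J1  (J1 flow already set via bond 0)
b3 |J1  (common-f at J1 fixed by 0)
b4 |J1  (common-f at J1 fixed by 0)
b5 |J1  (common-f at J1 fixed by 0)

#0 stroke→TF1
#1 stroke→J2
#2 stroke→J1
#3 stroke→J1
#4 stroke→J1
#5 stroke→J1
#6 stroke→Sf1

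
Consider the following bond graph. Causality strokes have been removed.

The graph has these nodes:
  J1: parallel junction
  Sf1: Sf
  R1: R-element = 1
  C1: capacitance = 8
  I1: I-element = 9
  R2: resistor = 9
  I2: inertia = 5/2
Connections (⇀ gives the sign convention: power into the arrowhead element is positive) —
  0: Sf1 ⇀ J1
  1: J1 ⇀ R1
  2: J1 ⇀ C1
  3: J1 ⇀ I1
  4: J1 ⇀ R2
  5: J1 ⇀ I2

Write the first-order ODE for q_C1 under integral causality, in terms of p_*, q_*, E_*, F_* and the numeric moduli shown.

dq_C1/dt = F_Sf1 - p_I1/9 - 2*p_I2/5 - 5*q_C1/36

b0 stroke→Sf1  (Sf1 fixes flow; stroke at Sf1)
b2 stroke→J1  (C1 integral (e out))
b1 stroke→R1  (common-e at J1 fixed by 2)
b3 stroke→I1  (J1: bond 2 brought effort, rest push out)
b4 stroke→R2  (J1 effort already set via bond 2)
b5 stroke→I2  (0-jn J1 has e-setter on 2)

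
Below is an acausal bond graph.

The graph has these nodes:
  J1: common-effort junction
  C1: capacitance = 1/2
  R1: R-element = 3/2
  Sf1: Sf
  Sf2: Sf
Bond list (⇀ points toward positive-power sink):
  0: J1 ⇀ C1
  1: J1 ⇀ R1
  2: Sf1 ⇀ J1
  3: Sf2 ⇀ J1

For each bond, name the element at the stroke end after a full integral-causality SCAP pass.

b2 stroke at Sf1  (source Sf1 imposes f)
b3 stroke at Sf2  (Sf2: flow source, stroke at near end)
b0 stroke at J1  (prefer integral on C1)
b1 stroke at R1  (J1 effort already set via bond 0)

#0 |J1
#1 |R1
#2 |Sf1
#3 |Sf2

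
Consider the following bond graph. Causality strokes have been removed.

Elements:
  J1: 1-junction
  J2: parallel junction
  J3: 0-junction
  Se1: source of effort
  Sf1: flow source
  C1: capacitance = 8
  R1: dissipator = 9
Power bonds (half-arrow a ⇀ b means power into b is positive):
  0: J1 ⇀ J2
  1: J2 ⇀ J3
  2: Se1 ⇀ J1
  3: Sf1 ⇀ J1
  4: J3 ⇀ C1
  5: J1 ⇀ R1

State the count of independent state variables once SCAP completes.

bond 2 stroke at J1  (Se1 (Se) sets effort on bond)
bond 3 stroke at Sf1  (Sf1 fixes flow; stroke at Sf1)
bond 0 stroke at J1  (J1: bond 3 brought flow, rest push out)
bond 5 stroke at J1  (common-f at J1 fixed by 3)
bond 1 stroke at J2  (J2 needs exactly one e-in)
bond 4 stroke at J3  (only one effort-in slot at J3)

1  (C1 all integral)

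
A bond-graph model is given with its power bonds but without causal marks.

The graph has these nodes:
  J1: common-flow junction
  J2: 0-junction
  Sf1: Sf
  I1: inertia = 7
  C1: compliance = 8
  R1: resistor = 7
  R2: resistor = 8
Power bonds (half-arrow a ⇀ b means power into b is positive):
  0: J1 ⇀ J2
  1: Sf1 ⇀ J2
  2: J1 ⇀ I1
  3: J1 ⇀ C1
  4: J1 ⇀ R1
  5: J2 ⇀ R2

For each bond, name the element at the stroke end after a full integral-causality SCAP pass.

b1 →Sf1  (source Sf1 imposes f)
b2 →I1  (I1 integral (f out))
b0 →J1  (1-jn J1 has f-setter on 2)
b3 →J1  (J1: bond 2 brought flow, rest push out)
b4 →J1  (J1 flow already set via bond 2)
b5 →J2  (only one effort-in slot at J2)

#0 stroke at J1
#1 stroke at Sf1
#2 stroke at I1
#3 stroke at J1
#4 stroke at J1
#5 stroke at J2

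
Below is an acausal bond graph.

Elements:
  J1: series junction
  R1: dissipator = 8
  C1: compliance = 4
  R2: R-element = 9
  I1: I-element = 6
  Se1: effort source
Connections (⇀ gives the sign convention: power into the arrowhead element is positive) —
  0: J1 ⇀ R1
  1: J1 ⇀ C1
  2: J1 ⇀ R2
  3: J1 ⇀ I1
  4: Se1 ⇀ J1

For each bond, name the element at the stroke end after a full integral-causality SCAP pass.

#0 →J1
#1 →J1
#2 →J1
#3 →I1
#4 →J1

b4 →J1  (Se1 (Se) sets effort on bond)
b1 →J1  (C1 outputs effort q/C1)
b3 →I1  (I1 integral (f out))
b0 →J1  (common-f at J1 fixed by 3)
b2 →J1  (common-f at J1 fixed by 3)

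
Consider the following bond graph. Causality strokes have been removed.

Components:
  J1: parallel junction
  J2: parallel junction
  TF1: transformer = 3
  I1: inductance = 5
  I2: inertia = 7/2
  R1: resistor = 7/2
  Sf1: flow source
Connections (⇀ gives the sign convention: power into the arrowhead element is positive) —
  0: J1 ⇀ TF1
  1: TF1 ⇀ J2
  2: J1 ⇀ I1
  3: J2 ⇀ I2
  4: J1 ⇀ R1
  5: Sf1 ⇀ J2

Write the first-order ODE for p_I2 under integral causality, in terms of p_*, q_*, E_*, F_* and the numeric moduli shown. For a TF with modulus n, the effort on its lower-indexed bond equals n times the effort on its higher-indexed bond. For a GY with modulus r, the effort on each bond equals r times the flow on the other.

b5 |Sf1  (Sf1 (Sf) sets flow on bond)
b2 |I1  (I1: I, integral causality)
b3 |I2  (prefer integral on I2)
b1 |J2  (closing 0-jn rule on J2)
b0 |TF1  (TF TF1: opposite of bond 1)
b4 |J1  (closing 0-jn rule on J1)

dp_I2/dt = 7*F_Sf1/18 - 7*p_I1/30 - p_I2/9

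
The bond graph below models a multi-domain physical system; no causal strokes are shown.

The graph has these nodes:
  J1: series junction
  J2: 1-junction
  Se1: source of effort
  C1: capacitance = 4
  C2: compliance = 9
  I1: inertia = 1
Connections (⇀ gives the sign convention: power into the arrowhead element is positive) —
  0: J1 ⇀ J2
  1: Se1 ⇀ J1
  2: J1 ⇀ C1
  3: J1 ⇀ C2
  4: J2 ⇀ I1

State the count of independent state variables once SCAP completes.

#1 stroke→J1  (source Se1 imposes e)
#2 stroke→J1  (prefer integral on C1)
#3 stroke→J1  (C2 integral (e out))
#0 stroke→J2  (closing 1-jn rule on J1)
#4 stroke→I1  (J2: last free bond brings flow in)

3  (C1, C2, I1 all integral)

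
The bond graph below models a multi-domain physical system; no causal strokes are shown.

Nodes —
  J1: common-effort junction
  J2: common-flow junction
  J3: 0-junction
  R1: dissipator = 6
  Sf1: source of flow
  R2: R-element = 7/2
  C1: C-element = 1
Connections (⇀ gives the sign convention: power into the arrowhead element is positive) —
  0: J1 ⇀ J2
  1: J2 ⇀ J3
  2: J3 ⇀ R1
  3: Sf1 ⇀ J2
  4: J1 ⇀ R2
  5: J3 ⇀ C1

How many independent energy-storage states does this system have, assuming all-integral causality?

#3 stroke→Sf1  (Sf1: flow source, stroke at near end)
#0 stroke→J2  (1-jn J2 has f-setter on 3)
#1 stroke→J2  (common-f at J2 fixed by 3)
#4 stroke→J1  (only one effort-in slot at J1)
#5 stroke→J3  (prefer integral on C1)
#2 stroke→R1  (J3 effort already set via bond 5)

1  (C1 all integral)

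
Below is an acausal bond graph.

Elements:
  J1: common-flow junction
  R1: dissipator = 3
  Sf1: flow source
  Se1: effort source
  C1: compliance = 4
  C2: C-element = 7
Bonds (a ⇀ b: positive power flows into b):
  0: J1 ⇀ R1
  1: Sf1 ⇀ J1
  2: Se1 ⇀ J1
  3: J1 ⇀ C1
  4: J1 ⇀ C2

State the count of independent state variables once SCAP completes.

2  (C1, C2 all integral)

b1 stroke at Sf1  (Sf1 fixes flow; stroke at Sf1)
b2 stroke at J1  (Se1: effort source, stroke at far end)
b0 stroke at J1  (J1 flow already set via bond 1)
b3 stroke at J1  (J1 flow already set via bond 1)
b4 stroke at J1  (J1: bond 1 brought flow, rest push out)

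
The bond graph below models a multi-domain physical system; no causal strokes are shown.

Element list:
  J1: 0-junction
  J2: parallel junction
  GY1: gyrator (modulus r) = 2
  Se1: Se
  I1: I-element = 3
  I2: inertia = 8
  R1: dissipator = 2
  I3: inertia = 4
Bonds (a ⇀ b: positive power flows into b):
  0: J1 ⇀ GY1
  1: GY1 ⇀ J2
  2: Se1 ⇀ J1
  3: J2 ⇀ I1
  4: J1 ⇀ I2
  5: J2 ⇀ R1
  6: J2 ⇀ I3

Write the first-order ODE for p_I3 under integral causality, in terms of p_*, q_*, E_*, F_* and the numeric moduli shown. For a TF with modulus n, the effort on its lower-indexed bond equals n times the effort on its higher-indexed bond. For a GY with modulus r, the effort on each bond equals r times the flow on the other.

dp_I3/dt = E_Se1 - 2*p_I1/3 - p_I3/2

bond 2 |J1  (Se1 fixes effort; stroke away)
bond 0 |GY1  (0-jn J1 has e-setter on 2)
bond 4 |I2  (J1: bond 2 brought effort, rest push out)
bond 1 |GY1  (GY1: gyrator matches bond 0)
bond 3 |I1  (I1 outputs flow p/I1)
bond 6 |I3  (prefer integral on I3)
bond 5 |J2  (J2: last free bond brings effort in)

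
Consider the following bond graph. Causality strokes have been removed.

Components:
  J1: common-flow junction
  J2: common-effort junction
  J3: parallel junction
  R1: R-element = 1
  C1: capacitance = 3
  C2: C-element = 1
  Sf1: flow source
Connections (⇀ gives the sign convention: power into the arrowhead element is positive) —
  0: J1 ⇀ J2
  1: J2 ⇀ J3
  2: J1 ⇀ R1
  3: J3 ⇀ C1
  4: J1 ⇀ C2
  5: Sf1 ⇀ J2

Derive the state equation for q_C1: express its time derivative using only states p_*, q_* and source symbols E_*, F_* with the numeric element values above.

dq_C1/dt = F_Sf1 - q_C1/3 - q_C2

β5 stroke at Sf1  (Sf1 fixes flow; stroke at Sf1)
β3 stroke at J3  (C1 outputs effort q/C1)
β1 stroke at J2  (0-jn J3 has e-setter on 3)
β0 stroke at J1  (common-e at J2 fixed by 1)
β4 stroke at J1  (C2: C, integral causality)
β2 stroke at R1  (only one flow-in slot at J1)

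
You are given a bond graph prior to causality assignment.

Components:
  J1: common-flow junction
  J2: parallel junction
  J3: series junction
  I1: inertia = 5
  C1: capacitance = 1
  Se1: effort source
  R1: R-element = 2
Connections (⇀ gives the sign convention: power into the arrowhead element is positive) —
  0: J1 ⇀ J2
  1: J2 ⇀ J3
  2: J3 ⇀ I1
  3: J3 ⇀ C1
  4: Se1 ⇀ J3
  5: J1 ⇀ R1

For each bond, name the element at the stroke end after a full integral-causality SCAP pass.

bond 0 →J2
bond 1 →J3
bond 2 →I1
bond 3 →J3
bond 4 →J3
bond 5 →J1

bond 4 stroke at J3  (source Se1 imposes e)
bond 2 stroke at I1  (prefer integral on I1)
bond 1 stroke at J3  (1-jn J3 has f-setter on 2)
bond 3 stroke at J3  (J3 flow already set via bond 2)
bond 0 stroke at J2  (J2: last free bond brings effort in)
bond 5 stroke at J1  (1-jn J1 has f-setter on 0)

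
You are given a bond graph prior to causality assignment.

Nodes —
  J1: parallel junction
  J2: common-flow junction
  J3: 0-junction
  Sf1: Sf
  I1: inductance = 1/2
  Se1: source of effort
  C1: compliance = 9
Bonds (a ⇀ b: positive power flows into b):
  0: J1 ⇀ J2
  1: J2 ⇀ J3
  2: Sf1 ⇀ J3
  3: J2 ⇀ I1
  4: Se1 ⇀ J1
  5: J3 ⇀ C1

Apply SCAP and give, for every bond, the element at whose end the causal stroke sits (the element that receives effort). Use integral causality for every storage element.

#2 →Sf1  (Sf1 (Sf) sets flow on bond)
#4 →J1  (source Se1 imposes e)
#0 →J2  (0-jn J1 has e-setter on 4)
#3 →I1  (I1: I, integral causality)
#1 →J2  (common-f at J2 fixed by 3)
#5 →J3  (J3: last free bond brings effort in)

β0 →J2
β1 →J2
β2 →Sf1
β3 →I1
β4 →J1
β5 →J3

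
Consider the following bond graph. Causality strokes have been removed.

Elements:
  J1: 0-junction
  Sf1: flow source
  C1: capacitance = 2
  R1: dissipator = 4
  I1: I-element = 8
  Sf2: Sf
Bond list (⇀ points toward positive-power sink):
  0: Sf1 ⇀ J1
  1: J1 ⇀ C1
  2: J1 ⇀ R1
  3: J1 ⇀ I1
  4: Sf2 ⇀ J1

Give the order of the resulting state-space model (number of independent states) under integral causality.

2  (C1, I1 all integral)

β0 |Sf1  (Sf1 fixes flow; stroke at Sf1)
β4 |Sf2  (source Sf2 imposes f)
β1 |J1  (C1: C, integral causality)
β2 |R1  (0-jn J1 has e-setter on 1)
β3 |I1  (common-e at J1 fixed by 1)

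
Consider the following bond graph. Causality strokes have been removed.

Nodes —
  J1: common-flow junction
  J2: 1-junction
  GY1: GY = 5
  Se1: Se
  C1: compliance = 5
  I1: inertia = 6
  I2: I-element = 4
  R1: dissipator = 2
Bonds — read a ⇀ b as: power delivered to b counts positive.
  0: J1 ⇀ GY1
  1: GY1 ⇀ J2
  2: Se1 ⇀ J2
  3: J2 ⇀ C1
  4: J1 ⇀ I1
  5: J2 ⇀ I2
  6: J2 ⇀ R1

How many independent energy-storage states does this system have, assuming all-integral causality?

#2 stroke→J2  (Se1: effort source, stroke at far end)
#3 stroke→J2  (prefer integral on C1)
#4 stroke→I1  (I1 integral (f out))
#0 stroke→J1  (1-jn J1 has f-setter on 4)
#1 stroke→J2  (GY1 both-in/both-out from 0)
#5 stroke→I2  (I2 outputs flow p/I2)
#6 stroke→J2  (common-f at J2 fixed by 5)

3  (C1, I1, I2 all integral)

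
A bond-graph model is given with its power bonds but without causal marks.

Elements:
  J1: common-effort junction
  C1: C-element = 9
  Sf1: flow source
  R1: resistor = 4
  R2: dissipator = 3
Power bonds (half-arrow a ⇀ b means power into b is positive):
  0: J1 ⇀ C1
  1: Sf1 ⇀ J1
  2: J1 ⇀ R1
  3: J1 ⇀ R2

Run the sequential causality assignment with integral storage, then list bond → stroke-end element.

bond 0 |J1
bond 1 |Sf1
bond 2 |R1
bond 3 |R2

β1 stroke→Sf1  (source Sf1 imposes f)
β0 stroke→J1  (C1 integral (e out))
β2 stroke→R1  (0-jn J1 has e-setter on 0)
β3 stroke→R2  (J1: bond 0 brought effort, rest push out)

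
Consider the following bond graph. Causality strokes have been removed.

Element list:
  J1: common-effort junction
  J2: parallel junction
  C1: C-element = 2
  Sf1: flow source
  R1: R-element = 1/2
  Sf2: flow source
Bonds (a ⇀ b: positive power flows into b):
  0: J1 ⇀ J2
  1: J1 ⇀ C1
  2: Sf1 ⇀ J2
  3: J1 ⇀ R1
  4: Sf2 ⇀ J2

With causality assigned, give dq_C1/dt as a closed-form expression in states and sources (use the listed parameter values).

b2 stroke→Sf1  (Sf1 fixes flow; stroke at Sf1)
b4 stroke→Sf2  (Sf2 (Sf) sets flow on bond)
b0 stroke→J2  (J2 needs exactly one e-in)
b1 stroke→J1  (C1: C, integral causality)
b3 stroke→R1  (J1 effort already set via bond 1)

dq_C1/dt = F_Sf1 + F_Sf2 - q_C1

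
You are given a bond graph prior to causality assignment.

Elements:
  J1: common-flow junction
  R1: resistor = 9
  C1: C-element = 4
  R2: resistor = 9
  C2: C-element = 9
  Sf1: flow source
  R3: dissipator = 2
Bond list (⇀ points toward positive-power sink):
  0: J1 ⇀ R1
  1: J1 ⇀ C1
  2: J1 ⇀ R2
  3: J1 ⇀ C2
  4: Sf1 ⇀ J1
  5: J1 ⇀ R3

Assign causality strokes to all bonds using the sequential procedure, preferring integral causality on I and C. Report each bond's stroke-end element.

b0 |J1
b1 |J1
b2 |J1
b3 |J1
b4 |Sf1
b5 |J1

β4 |Sf1  (Sf1: flow source, stroke at near end)
β0 |J1  (J1 flow already set via bond 4)
β1 |J1  (common-f at J1 fixed by 4)
β2 |J1  (common-f at J1 fixed by 4)
β3 |J1  (common-f at J1 fixed by 4)
β5 |J1  (J1 flow already set via bond 4)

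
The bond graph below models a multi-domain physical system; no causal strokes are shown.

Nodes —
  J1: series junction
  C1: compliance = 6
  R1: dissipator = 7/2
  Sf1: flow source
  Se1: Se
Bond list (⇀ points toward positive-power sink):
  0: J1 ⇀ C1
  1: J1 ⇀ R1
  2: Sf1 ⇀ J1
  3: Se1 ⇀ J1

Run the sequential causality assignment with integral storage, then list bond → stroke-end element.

#0 →J1
#1 →J1
#2 →Sf1
#3 →J1

#2 stroke→Sf1  (Sf1 (Sf) sets flow on bond)
#3 stroke→J1  (Se1: effort source, stroke at far end)
#0 stroke→J1  (1-jn J1 has f-setter on 2)
#1 stroke→J1  (common-f at J1 fixed by 2)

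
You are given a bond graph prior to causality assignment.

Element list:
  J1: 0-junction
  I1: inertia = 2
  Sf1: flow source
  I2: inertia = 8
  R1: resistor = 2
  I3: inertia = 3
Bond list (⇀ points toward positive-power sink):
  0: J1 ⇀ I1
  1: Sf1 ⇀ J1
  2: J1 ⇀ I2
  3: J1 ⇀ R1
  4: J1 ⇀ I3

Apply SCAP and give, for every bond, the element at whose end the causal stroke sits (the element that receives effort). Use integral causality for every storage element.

β0 |I1
β1 |Sf1
β2 |I2
β3 |J1
β4 |I3

b1 →Sf1  (source Sf1 imposes f)
b0 →I1  (prefer integral on I1)
b2 →I2  (I2 integral (f out))
b4 →I3  (I3: I, integral causality)
b3 →J1  (J1: last free bond brings effort in)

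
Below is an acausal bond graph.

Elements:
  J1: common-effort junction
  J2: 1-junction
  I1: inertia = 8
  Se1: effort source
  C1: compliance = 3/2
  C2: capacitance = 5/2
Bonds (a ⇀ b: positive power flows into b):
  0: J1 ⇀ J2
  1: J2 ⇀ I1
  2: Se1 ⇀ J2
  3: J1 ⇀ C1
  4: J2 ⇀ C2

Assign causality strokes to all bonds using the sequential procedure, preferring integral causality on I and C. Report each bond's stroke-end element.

#2 |J2  (Se1: effort source, stroke at far end)
#1 |I1  (prefer integral on I1)
#0 |J2  (1-jn J2 has f-setter on 1)
#4 |J2  (1-jn J2 has f-setter on 1)
#3 |J1  (J1 needs exactly one e-in)

β0 |J2
β1 |I1
β2 |J2
β3 |J1
β4 |J2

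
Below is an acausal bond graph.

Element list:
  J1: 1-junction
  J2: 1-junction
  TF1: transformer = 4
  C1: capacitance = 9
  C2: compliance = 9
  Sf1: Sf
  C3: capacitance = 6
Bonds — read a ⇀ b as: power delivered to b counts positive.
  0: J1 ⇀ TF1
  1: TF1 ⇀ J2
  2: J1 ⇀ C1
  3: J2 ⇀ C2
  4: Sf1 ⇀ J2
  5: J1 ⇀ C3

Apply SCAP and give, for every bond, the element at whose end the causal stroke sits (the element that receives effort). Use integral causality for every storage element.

b4 |Sf1  (source Sf1 imposes f)
b1 |J2  (J2: bond 4 brought flow, rest push out)
b3 |J2  (1-jn J2 has f-setter on 4)
b0 |TF1  (TF1: transformer flips bond 1)
b2 |J1  (J1: bond 0 brought flow, rest push out)
b5 |J1  (J1: bond 0 brought flow, rest push out)

β0 →TF1
β1 →J2
β2 →J1
β3 →J2
β4 →Sf1
β5 →J1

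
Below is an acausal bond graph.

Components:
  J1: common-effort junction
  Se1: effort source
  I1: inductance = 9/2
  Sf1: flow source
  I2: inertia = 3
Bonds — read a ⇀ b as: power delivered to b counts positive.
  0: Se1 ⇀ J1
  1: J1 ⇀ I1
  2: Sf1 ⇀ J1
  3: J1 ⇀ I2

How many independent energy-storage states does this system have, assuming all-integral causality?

b0 →J1  (source Se1 imposes e)
b2 →Sf1  (Sf1: flow source, stroke at near end)
b1 →I1  (common-e at J1 fixed by 0)
b3 →I2  (0-jn J1 has e-setter on 0)

2  (I1, I2 all integral)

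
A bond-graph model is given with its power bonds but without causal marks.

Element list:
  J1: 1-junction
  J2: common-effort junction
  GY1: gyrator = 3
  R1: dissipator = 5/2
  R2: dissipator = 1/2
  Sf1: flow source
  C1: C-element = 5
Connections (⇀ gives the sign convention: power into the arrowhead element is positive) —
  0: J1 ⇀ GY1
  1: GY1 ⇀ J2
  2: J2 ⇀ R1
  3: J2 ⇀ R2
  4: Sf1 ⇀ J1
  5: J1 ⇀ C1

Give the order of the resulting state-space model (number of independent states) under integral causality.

b4 →Sf1  (source Sf1 imposes f)
b0 →J1  (J1 flow already set via bond 4)
b5 →J1  (J1: bond 4 brought flow, rest push out)
b1 →J2  (GY1: gyrator matches bond 0)
b2 →R1  (0-jn J2 has e-setter on 1)
b3 →R2  (J2: bond 1 brought effort, rest push out)

1  (C1 all integral)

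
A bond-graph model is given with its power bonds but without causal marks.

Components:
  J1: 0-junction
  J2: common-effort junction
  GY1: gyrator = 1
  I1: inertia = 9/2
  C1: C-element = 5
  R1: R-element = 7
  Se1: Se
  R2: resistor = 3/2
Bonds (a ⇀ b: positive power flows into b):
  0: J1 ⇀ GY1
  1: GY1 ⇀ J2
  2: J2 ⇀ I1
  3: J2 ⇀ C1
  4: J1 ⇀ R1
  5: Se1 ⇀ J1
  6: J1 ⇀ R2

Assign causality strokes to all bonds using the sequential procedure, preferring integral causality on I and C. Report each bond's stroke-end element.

β5 stroke at J1  (Se1: effort source, stroke at far end)
β0 stroke at GY1  (J1 effort already set via bond 5)
β4 stroke at R1  (0-jn J1 has e-setter on 5)
β6 stroke at R2  (J1 effort already set via bond 5)
β1 stroke at GY1  (GY1 both-in/both-out from 0)
β2 stroke at I1  (I1 integral (f out))
β3 stroke at J2  (only one effort-in slot at J2)

β0 →GY1
β1 →GY1
β2 →I1
β3 →J2
β4 →R1
β5 →J1
β6 →R2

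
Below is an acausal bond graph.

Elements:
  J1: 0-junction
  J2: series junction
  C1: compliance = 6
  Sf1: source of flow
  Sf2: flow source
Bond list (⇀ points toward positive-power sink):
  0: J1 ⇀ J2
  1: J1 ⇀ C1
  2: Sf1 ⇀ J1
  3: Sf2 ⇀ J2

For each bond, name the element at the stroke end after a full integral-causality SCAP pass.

b0 |J2
b1 |J1
b2 |Sf1
b3 |Sf2

#2 →Sf1  (Sf1: flow source, stroke at near end)
#3 →Sf2  (Sf2 (Sf) sets flow on bond)
#0 →J2  (J2 flow already set via bond 3)
#1 →J1  (J1: last free bond brings effort in)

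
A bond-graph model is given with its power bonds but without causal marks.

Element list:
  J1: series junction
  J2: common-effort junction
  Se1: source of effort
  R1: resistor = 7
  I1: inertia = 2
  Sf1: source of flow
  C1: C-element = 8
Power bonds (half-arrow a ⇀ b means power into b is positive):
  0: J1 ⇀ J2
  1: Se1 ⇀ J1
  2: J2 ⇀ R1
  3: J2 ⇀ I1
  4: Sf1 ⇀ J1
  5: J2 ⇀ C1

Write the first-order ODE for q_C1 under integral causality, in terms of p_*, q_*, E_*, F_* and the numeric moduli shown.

#1 |J1  (Se1 (Se) sets effort on bond)
#4 |Sf1  (source Sf1 imposes f)
#0 |J1  (1-jn J1 has f-setter on 4)
#3 |I1  (I1: I, integral causality)
#5 |J2  (C1 integral (e out))
#2 |R1  (J2 effort already set via bond 5)

dq_C1/dt = F_Sf1 - p_I1/2 - q_C1/56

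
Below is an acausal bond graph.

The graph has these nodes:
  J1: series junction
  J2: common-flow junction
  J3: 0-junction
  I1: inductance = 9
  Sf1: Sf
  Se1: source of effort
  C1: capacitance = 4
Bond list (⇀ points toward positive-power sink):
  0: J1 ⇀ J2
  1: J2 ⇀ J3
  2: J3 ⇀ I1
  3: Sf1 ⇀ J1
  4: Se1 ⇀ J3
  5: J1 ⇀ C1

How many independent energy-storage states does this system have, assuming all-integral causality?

#3 stroke at Sf1  (Sf1 (Sf) sets flow on bond)
#4 stroke at J3  (Se1: effort source, stroke at far end)
#0 stroke at J1  (common-f at J1 fixed by 3)
#5 stroke at J1  (1-jn J1 has f-setter on 3)
#1 stroke at J2  (J2 flow already set via bond 0)
#2 stroke at I1  (0-jn J3 has e-setter on 4)

2  (C1, I1 all integral)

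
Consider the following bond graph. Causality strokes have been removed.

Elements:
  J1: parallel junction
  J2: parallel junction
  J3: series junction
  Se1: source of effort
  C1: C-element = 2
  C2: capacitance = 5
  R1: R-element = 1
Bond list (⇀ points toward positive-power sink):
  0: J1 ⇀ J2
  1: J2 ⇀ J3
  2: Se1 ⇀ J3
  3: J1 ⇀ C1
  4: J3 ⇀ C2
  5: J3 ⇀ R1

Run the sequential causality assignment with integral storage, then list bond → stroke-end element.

#2 →J3  (Se1 fixes effort; stroke away)
#3 →J1  (C1 outputs effort q/C1)
#0 →J2  (common-e at J1 fixed by 3)
#1 →J3  (J2 effort already set via bond 0)
#4 →J3  (C2 outputs effort q/C2)
#5 →R1  (J3: last free bond brings flow in)

bond 0 |J2
bond 1 |J3
bond 2 |J3
bond 3 |J1
bond 4 |J3
bond 5 |R1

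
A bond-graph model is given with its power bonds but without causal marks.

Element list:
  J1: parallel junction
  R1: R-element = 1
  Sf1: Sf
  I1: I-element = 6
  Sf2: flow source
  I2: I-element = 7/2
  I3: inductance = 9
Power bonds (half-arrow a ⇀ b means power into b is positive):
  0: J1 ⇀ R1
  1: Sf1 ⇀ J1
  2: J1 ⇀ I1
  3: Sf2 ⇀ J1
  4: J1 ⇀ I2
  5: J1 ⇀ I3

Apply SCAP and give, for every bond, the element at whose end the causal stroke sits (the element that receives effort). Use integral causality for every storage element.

bond 0 →J1
bond 1 →Sf1
bond 2 →I1
bond 3 →Sf2
bond 4 →I2
bond 5 →I3

b1 stroke at Sf1  (source Sf1 imposes f)
b3 stroke at Sf2  (Sf2 fixes flow; stroke at Sf2)
b2 stroke at I1  (I1: I, integral causality)
b4 stroke at I2  (I2: I, integral causality)
b5 stroke at I3  (prefer integral on I3)
b0 stroke at J1  (J1: last free bond brings effort in)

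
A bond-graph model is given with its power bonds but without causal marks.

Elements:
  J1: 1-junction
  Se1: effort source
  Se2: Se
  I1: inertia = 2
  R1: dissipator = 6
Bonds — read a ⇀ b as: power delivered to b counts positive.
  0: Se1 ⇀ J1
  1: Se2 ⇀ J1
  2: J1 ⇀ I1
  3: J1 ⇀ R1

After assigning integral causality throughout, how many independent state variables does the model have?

1  (I1 all integral)

b0 |J1  (source Se1 imposes e)
b1 |J1  (Se2 fixes effort; stroke away)
b2 |I1  (I1: I, integral causality)
b3 |J1  (J1 flow already set via bond 2)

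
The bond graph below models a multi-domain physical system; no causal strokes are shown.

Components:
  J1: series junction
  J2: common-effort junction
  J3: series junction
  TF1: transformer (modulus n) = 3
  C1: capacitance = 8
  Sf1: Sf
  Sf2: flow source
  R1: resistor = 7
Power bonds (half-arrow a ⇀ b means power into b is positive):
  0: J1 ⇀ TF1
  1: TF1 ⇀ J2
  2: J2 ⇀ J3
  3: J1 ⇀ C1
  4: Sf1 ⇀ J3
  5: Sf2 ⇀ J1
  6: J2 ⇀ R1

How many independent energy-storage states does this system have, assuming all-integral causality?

bond 4 stroke at Sf1  (Sf1 (Sf) sets flow on bond)
bond 5 stroke at Sf2  (Sf2 fixes flow; stroke at Sf2)
bond 0 stroke at J1  (J1 flow already set via bond 5)
bond 3 stroke at J1  (J1 flow already set via bond 5)
bond 2 stroke at J3  (1-jn J3 has f-setter on 4)
bond 1 stroke at TF1  (TF1 one-in-one-out from 0)
bond 6 stroke at J2  (only one effort-in slot at J2)

1  (C1 all integral)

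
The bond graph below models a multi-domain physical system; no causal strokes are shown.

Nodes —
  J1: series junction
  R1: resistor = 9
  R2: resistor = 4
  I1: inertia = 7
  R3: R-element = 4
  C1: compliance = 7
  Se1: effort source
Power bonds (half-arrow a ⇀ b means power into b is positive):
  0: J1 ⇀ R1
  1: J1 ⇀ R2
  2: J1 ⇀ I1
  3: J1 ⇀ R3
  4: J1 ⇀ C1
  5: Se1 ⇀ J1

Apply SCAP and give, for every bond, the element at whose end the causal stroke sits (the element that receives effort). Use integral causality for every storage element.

b0 stroke at J1
b1 stroke at J1
b2 stroke at I1
b3 stroke at J1
b4 stroke at J1
b5 stroke at J1

b5 |J1  (Se1: effort source, stroke at far end)
b2 |I1  (I1 outputs flow p/I1)
b0 |J1  (J1: bond 2 brought flow, rest push out)
b1 |J1  (J1: bond 2 brought flow, rest push out)
b3 |J1  (common-f at J1 fixed by 2)
b4 |J1  (J1 flow already set via bond 2)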